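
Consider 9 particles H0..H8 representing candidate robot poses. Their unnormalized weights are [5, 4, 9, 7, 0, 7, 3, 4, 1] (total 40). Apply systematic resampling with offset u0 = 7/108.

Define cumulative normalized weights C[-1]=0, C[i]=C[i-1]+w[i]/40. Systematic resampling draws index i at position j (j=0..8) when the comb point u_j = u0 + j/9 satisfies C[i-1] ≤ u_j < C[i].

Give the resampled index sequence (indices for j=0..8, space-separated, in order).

C = [1/8, 9/40, 9/20, 5/8, 5/8, 4/5, 7/8, 39/40, 1]
j=0: u_0=7/108 ∈ [0, 1/8) → index 0
j=1: u_1=19/108 ∈ [1/8, 9/40) → index 1
j=2: u_2=31/108 ∈ [9/40, 9/20) → index 2
j=3: u_3=43/108 ∈ [9/40, 9/20) → index 2
j=4: u_4=55/108 ∈ [9/20, 5/8) → index 3
j=5: u_5=67/108 ∈ [9/20, 5/8) → index 3
j=6: u_6=79/108 ∈ [5/8, 4/5) → index 5
j=7: u_7=91/108 ∈ [4/5, 7/8) → index 6
j=8: u_8=103/108 ∈ [7/8, 39/40) → index 7

0 1 2 2 3 3 5 6 7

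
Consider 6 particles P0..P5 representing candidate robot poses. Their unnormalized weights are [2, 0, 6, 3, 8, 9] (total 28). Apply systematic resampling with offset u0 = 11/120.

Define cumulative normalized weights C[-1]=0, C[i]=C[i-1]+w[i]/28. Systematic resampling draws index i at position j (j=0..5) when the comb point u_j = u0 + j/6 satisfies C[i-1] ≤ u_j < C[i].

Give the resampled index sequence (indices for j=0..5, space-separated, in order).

C = [1/14, 1/14, 2/7, 11/28, 19/28, 1]
j=0: u_0=11/120 ∈ [1/14, 2/7) → index 2
j=1: u_1=31/120 ∈ [1/14, 2/7) → index 2
j=2: u_2=17/40 ∈ [11/28, 19/28) → index 4
j=3: u_3=71/120 ∈ [11/28, 19/28) → index 4
j=4: u_4=91/120 ∈ [19/28, 1) → index 5
j=5: u_5=37/40 ∈ [19/28, 1) → index 5

2 2 4 4 5 5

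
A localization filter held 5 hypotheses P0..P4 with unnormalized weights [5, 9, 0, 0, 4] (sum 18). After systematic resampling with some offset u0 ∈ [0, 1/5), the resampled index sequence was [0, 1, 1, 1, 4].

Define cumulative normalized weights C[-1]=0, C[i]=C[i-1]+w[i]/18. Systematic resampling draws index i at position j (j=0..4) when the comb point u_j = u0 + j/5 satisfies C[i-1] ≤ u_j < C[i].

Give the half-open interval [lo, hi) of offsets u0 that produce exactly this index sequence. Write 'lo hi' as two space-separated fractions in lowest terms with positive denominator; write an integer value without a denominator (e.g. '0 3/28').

C = [5/18, 7/9, 7/9, 7/9, 1]
j=0 picked index 0: u0 ∈ [0, 5/18)
j=1 picked index 1: u0 ∈ [7/90, 26/45)
j=2 picked index 1: u0 ∈ [-11/90, 17/45)
j=3 picked index 1: u0 ∈ [-29/90, 8/45)
j=4 picked index 4: u0 ∈ [-1/45, 1/5)
intersection: [7/90, 8/45)

7/90 8/45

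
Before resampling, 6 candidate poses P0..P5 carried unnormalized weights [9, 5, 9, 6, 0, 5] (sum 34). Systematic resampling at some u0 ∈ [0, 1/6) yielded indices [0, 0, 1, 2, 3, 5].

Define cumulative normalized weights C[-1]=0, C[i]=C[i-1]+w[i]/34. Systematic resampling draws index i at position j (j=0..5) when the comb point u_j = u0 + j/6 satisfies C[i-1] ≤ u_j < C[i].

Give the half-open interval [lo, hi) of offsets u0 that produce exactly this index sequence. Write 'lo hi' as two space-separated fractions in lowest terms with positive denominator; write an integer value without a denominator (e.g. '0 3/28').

C = [9/34, 7/17, 23/34, 29/34, 29/34, 1]
j=0 picked index 0: u0 ∈ [0, 9/34)
j=1 picked index 0: u0 ∈ [-1/6, 5/51)
j=2 picked index 1: u0 ∈ [-7/102, 4/51)
j=3 picked index 2: u0 ∈ [-3/34, 3/17)
j=4 picked index 3: u0 ∈ [1/102, 19/102)
j=5 picked index 5: u0 ∈ [1/51, 1/6)
intersection: [1/51, 4/51)

1/51 4/51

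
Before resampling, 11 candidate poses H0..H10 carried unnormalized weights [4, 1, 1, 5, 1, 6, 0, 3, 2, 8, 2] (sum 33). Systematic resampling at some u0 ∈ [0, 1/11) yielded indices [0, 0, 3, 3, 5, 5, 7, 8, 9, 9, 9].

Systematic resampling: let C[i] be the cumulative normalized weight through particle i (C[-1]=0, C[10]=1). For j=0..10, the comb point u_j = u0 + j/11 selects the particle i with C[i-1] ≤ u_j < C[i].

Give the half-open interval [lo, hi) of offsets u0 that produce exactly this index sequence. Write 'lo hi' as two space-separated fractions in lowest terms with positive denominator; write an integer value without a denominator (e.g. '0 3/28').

C = [4/33, 5/33, 2/11, 1/3, 4/11, 6/11, 6/11, 7/11, 23/33, 31/33, 1]
j=0 picked index 0: u0 ∈ [0, 4/33)
j=1 picked index 0: u0 ∈ [-1/11, 1/33)
j=2 picked index 3: u0 ∈ [0, 5/33)
j=3 picked index 3: u0 ∈ [-1/11, 2/33)
j=4 picked index 5: u0 ∈ [0, 2/11)
j=5 picked index 5: u0 ∈ [-1/11, 1/11)
j=6 picked index 7: u0 ∈ [0, 1/11)
j=7 picked index 8: u0 ∈ [0, 2/33)
j=8 picked index 9: u0 ∈ [-1/33, 7/33)
j=9 picked index 9: u0 ∈ [-4/33, 4/33)
j=10 picked index 9: u0 ∈ [-7/33, 1/33)
intersection: [0, 1/33)

0 1/33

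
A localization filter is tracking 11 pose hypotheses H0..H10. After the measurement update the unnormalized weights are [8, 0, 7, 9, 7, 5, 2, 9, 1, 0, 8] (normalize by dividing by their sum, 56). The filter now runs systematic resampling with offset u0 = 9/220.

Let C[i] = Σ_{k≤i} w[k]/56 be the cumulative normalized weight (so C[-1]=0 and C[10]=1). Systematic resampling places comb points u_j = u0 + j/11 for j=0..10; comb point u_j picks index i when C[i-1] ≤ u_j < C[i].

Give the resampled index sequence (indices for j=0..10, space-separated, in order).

C = [1/7, 1/7, 15/56, 3/7, 31/56, 9/14, 19/28, 47/56, 6/7, 6/7, 1]
j=0: u_0=9/220 ∈ [0, 1/7) → index 0
j=1: u_1=29/220 ∈ [0, 1/7) → index 0
j=2: u_2=49/220 ∈ [1/7, 15/56) → index 2
j=3: u_3=69/220 ∈ [15/56, 3/7) → index 3
j=4: u_4=89/220 ∈ [15/56, 3/7) → index 3
j=5: u_5=109/220 ∈ [3/7, 31/56) → index 4
j=6: u_6=129/220 ∈ [31/56, 9/14) → index 5
j=7: u_7=149/220 ∈ [9/14, 19/28) → index 6
j=8: u_8=169/220 ∈ [19/28, 47/56) → index 7
j=9: u_9=189/220 ∈ [6/7, 1) → index 10
j=10: u_10=19/20 ∈ [6/7, 1) → index 10

0 0 2 3 3 4 5 6 7 10 10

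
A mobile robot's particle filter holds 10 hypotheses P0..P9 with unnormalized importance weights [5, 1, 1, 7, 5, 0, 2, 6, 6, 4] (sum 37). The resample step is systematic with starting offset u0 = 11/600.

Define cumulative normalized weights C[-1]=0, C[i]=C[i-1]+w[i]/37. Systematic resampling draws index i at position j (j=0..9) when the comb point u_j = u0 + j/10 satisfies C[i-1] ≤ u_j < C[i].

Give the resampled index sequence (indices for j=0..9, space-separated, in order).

0 0 3 3 4 6 7 7 8 9

C = [5/37, 6/37, 7/37, 14/37, 19/37, 19/37, 21/37, 27/37, 33/37, 1]
j=0: u_0=11/600 ∈ [0, 5/37) → index 0
j=1: u_1=71/600 ∈ [0, 5/37) → index 0
j=2: u_2=131/600 ∈ [7/37, 14/37) → index 3
j=3: u_3=191/600 ∈ [7/37, 14/37) → index 3
j=4: u_4=251/600 ∈ [14/37, 19/37) → index 4
j=5: u_5=311/600 ∈ [19/37, 21/37) → index 6
j=6: u_6=371/600 ∈ [21/37, 27/37) → index 7
j=7: u_7=431/600 ∈ [21/37, 27/37) → index 7
j=8: u_8=491/600 ∈ [27/37, 33/37) → index 8
j=9: u_9=551/600 ∈ [33/37, 1) → index 9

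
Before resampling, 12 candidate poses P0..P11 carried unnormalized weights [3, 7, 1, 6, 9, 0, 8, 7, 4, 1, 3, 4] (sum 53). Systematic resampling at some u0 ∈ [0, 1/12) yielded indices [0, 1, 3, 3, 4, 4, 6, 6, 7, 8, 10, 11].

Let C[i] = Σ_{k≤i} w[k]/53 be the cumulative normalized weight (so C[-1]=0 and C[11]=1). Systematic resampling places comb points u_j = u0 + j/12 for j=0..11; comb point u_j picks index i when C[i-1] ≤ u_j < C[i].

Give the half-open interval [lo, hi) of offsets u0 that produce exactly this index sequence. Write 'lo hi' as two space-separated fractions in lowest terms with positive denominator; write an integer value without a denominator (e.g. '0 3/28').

13/318 3/53

C = [3/53, 10/53, 11/53, 17/53, 26/53, 26/53, 34/53, 41/53, 45/53, 46/53, 49/53, 1]
j=0 picked index 0: u0 ∈ [0, 3/53)
j=1 picked index 1: u0 ∈ [-17/636, 67/636)
j=2 picked index 3: u0 ∈ [13/318, 49/318)
j=3 picked index 3: u0 ∈ [-9/212, 15/212)
j=4 picked index 4: u0 ∈ [-2/159, 25/159)
j=5 picked index 4: u0 ∈ [-61/636, 47/636)
j=6 picked index 6: u0 ∈ [-1/106, 15/106)
j=7 picked index 6: u0 ∈ [-59/636, 37/636)
j=8 picked index 7: u0 ∈ [-4/159, 17/159)
j=9 picked index 8: u0 ∈ [5/212, 21/212)
j=10 picked index 10: u0 ∈ [11/318, 29/318)
j=11 picked index 11: u0 ∈ [5/636, 1/12)
intersection: [13/318, 3/53)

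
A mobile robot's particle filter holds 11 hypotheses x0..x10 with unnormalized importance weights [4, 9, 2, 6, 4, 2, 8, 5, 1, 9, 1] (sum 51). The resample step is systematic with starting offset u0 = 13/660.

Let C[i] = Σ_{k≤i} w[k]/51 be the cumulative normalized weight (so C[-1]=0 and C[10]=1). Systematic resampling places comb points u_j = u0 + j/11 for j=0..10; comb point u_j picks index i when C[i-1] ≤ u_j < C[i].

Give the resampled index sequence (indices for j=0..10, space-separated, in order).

C = [4/51, 13/51, 5/17, 7/17, 25/51, 9/17, 35/51, 40/51, 41/51, 50/51, 1]
j=0: u_0=13/660 ∈ [0, 4/51) → index 0
j=1: u_1=73/660 ∈ [4/51, 13/51) → index 1
j=2: u_2=133/660 ∈ [4/51, 13/51) → index 1
j=3: u_3=193/660 ∈ [13/51, 5/17) → index 2
j=4: u_4=23/60 ∈ [5/17, 7/17) → index 3
j=5: u_5=313/660 ∈ [7/17, 25/51) → index 4
j=6: u_6=373/660 ∈ [9/17, 35/51) → index 6
j=7: u_7=433/660 ∈ [9/17, 35/51) → index 6
j=8: u_8=493/660 ∈ [35/51, 40/51) → index 7
j=9: u_9=553/660 ∈ [41/51, 50/51) → index 9
j=10: u_10=613/660 ∈ [41/51, 50/51) → index 9

0 1 1 2 3 4 6 6 7 9 9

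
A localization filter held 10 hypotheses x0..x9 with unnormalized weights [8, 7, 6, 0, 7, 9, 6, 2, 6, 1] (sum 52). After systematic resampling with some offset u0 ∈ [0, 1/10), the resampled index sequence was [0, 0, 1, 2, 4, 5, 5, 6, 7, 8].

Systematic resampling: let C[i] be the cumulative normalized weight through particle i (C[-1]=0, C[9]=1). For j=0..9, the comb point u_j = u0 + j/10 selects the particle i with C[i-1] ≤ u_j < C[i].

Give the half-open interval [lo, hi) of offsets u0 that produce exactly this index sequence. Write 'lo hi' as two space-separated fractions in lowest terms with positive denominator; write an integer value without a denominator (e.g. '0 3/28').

C = [2/13, 15/52, 21/52, 21/52, 7/13, 37/52, 43/52, 45/52, 51/52, 1]
j=0 picked index 0: u0 ∈ [0, 2/13)
j=1 picked index 0: u0 ∈ [-1/10, 7/130)
j=2 picked index 1: u0 ∈ [-3/65, 23/260)
j=3 picked index 2: u0 ∈ [-3/260, 27/260)
j=4 picked index 4: u0 ∈ [1/260, 9/65)
j=5 picked index 5: u0 ∈ [1/26, 11/52)
j=6 picked index 5: u0 ∈ [-4/65, 29/260)
j=7 picked index 6: u0 ∈ [3/260, 33/260)
j=8 picked index 7: u0 ∈ [7/260, 17/260)
j=9 picked index 8: u0 ∈ [-9/260, 21/260)
intersection: [1/26, 7/130)

1/26 7/130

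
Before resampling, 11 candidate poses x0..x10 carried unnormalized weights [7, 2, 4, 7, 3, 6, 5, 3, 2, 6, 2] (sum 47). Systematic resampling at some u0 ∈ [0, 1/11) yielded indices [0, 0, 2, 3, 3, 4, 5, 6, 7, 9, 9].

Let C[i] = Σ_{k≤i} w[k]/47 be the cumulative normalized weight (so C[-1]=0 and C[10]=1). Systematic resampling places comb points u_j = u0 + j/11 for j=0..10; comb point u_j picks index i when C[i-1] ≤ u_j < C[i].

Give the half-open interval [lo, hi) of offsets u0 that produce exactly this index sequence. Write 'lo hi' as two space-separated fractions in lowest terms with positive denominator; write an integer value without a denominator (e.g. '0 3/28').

6/517 18/517

C = [7/47, 9/47, 13/47, 20/47, 23/47, 29/47, 34/47, 37/47, 39/47, 45/47, 1]
j=0 picked index 0: u0 ∈ [0, 7/47)
j=1 picked index 0: u0 ∈ [-1/11, 30/517)
j=2 picked index 2: u0 ∈ [5/517, 49/517)
j=3 picked index 3: u0 ∈ [2/517, 79/517)
j=4 picked index 3: u0 ∈ [-45/517, 32/517)
j=5 picked index 4: u0 ∈ [-15/517, 18/517)
j=6 picked index 5: u0 ∈ [-29/517, 37/517)
j=7 picked index 6: u0 ∈ [-10/517, 45/517)
j=8 picked index 7: u0 ∈ [-2/517, 31/517)
j=9 picked index 9: u0 ∈ [6/517, 72/517)
j=10 picked index 9: u0 ∈ [-41/517, 25/517)
intersection: [6/517, 18/517)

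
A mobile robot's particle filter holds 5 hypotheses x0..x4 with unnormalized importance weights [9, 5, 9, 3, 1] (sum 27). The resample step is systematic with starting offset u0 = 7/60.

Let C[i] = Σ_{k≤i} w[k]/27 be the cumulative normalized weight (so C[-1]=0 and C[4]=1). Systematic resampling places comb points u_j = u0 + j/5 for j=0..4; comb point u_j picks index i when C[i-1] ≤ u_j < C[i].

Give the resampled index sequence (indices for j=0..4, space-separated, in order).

0 0 1 2 3

C = [1/3, 14/27, 23/27, 26/27, 1]
j=0: u_0=7/60 ∈ [0, 1/3) → index 0
j=1: u_1=19/60 ∈ [0, 1/3) → index 0
j=2: u_2=31/60 ∈ [1/3, 14/27) → index 1
j=3: u_3=43/60 ∈ [14/27, 23/27) → index 2
j=4: u_4=11/12 ∈ [23/27, 26/27) → index 3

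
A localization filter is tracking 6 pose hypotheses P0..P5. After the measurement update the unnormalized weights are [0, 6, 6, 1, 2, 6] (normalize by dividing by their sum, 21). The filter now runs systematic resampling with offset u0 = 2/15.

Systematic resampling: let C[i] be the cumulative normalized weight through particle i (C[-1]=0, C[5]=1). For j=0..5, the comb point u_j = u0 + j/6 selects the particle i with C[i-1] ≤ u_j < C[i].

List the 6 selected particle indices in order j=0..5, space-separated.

1 2 2 4 5 5

C = [0, 2/7, 4/7, 13/21, 5/7, 1]
j=0: u_0=2/15 ∈ [0, 2/7) → index 1
j=1: u_1=3/10 ∈ [2/7, 4/7) → index 2
j=2: u_2=7/15 ∈ [2/7, 4/7) → index 2
j=3: u_3=19/30 ∈ [13/21, 5/7) → index 4
j=4: u_4=4/5 ∈ [5/7, 1) → index 5
j=5: u_5=29/30 ∈ [5/7, 1) → index 5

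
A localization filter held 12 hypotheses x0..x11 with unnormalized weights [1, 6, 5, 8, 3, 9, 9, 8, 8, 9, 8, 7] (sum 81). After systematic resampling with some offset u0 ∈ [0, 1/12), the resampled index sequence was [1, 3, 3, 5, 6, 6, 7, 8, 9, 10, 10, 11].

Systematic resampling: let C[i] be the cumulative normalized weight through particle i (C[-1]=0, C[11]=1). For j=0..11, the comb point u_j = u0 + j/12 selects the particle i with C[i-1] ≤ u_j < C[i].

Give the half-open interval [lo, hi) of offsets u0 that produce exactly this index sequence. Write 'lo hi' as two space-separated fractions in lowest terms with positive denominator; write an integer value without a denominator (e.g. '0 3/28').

7/108 13/162

C = [1/81, 7/81, 4/27, 20/81, 23/81, 32/81, 41/81, 49/81, 19/27, 22/27, 74/81, 1]
j=0 picked index 1: u0 ∈ [1/81, 7/81)
j=1 picked index 3: u0 ∈ [7/108, 53/324)
j=2 picked index 3: u0 ∈ [-1/54, 13/162)
j=3 picked index 5: u0 ∈ [11/324, 47/324)
j=4 picked index 6: u0 ∈ [5/81, 14/81)
j=5 picked index 6: u0 ∈ [-7/324, 29/324)
j=6 picked index 7: u0 ∈ [1/162, 17/162)
j=7 picked index 8: u0 ∈ [7/324, 13/108)
j=8 picked index 9: u0 ∈ [1/27, 4/27)
j=9 picked index 10: u0 ∈ [7/108, 53/324)
j=10 picked index 10: u0 ∈ [-1/54, 13/162)
j=11 picked index 11: u0 ∈ [-1/324, 1/12)
intersection: [7/108, 13/162)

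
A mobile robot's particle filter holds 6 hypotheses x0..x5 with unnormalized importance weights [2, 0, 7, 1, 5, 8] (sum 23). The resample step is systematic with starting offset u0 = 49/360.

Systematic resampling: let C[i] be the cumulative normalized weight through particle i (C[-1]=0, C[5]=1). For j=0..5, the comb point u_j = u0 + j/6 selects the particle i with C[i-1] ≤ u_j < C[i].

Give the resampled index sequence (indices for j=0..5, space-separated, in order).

C = [2/23, 2/23, 9/23, 10/23, 15/23, 1]
j=0: u_0=49/360 ∈ [2/23, 9/23) → index 2
j=1: u_1=109/360 ∈ [2/23, 9/23) → index 2
j=2: u_2=169/360 ∈ [10/23, 15/23) → index 4
j=3: u_3=229/360 ∈ [10/23, 15/23) → index 4
j=4: u_4=289/360 ∈ [15/23, 1) → index 5
j=5: u_5=349/360 ∈ [15/23, 1) → index 5

2 2 4 4 5 5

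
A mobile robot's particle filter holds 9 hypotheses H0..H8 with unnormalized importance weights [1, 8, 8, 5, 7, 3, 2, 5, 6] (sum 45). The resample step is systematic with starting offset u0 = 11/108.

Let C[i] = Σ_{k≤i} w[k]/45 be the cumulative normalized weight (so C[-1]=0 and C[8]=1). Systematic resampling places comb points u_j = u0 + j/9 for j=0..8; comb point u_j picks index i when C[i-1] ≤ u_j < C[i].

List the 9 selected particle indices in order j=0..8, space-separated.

1 2 2 3 4 5 7 8 8

C = [1/45, 1/5, 17/45, 22/45, 29/45, 32/45, 34/45, 13/15, 1]
j=0: u_0=11/108 ∈ [1/45, 1/5) → index 1
j=1: u_1=23/108 ∈ [1/5, 17/45) → index 2
j=2: u_2=35/108 ∈ [1/5, 17/45) → index 2
j=3: u_3=47/108 ∈ [17/45, 22/45) → index 3
j=4: u_4=59/108 ∈ [22/45, 29/45) → index 4
j=5: u_5=71/108 ∈ [29/45, 32/45) → index 5
j=6: u_6=83/108 ∈ [34/45, 13/15) → index 7
j=7: u_7=95/108 ∈ [13/15, 1) → index 8
j=8: u_8=107/108 ∈ [13/15, 1) → index 8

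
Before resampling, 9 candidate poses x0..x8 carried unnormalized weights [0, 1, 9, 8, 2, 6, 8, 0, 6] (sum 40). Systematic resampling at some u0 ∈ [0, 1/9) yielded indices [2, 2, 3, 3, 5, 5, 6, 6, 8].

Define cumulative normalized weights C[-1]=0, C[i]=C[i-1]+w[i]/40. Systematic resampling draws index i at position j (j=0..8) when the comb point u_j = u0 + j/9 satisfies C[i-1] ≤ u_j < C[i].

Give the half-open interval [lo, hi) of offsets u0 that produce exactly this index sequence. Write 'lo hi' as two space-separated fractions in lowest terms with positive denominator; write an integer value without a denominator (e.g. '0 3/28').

C = [0, 1/40, 1/4, 9/20, 1/2, 13/20, 17/20, 17/20, 1]
j=0 picked index 2: u0 ∈ [1/40, 1/4)
j=1 picked index 2: u0 ∈ [-31/360, 5/36)
j=2 picked index 3: u0 ∈ [1/36, 41/180)
j=3 picked index 3: u0 ∈ [-1/12, 7/60)
j=4 picked index 5: u0 ∈ [1/18, 37/180)
j=5 picked index 5: u0 ∈ [-1/18, 17/180)
j=6 picked index 6: u0 ∈ [-1/60, 11/60)
j=7 picked index 6: u0 ∈ [-23/180, 13/180)
j=8 picked index 8: u0 ∈ [-7/180, 1/9)
intersection: [1/18, 13/180)

1/18 13/180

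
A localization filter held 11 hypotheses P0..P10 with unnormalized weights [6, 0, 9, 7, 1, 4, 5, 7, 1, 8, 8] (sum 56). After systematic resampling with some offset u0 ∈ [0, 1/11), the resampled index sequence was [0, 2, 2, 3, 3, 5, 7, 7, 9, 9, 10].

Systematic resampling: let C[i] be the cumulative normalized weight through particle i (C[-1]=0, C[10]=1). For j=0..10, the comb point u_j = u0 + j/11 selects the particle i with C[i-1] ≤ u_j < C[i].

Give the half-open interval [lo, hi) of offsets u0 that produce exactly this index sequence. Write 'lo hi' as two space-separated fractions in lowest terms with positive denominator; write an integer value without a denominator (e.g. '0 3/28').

2/77 17/616

C = [3/28, 3/28, 15/56, 11/28, 23/56, 27/56, 4/7, 39/56, 5/7, 6/7, 1]
j=0 picked index 0: u0 ∈ [0, 3/28)
j=1 picked index 2: u0 ∈ [5/308, 109/616)
j=2 picked index 2: u0 ∈ [-23/308, 53/616)
j=3 picked index 3: u0 ∈ [-3/616, 37/308)
j=4 picked index 3: u0 ∈ [-59/616, 9/308)
j=5 picked index 5: u0 ∈ [-27/616, 17/616)
j=6 picked index 7: u0 ∈ [2/77, 93/616)
j=7 picked index 7: u0 ∈ [-5/77, 37/616)
j=8 picked index 9: u0 ∈ [-1/77, 10/77)
j=9 picked index 9: u0 ∈ [-8/77, 3/77)
j=10 picked index 10: u0 ∈ [-4/77, 1/11)
intersection: [2/77, 17/616)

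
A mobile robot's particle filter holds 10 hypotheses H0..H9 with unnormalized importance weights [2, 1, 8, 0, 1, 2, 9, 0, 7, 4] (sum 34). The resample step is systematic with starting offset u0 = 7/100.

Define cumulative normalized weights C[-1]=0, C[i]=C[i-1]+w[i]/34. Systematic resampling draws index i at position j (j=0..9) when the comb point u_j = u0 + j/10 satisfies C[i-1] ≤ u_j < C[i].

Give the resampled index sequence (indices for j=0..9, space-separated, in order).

1 2 2 5 6 6 6 8 8 9

C = [1/17, 3/34, 11/34, 11/34, 6/17, 7/17, 23/34, 23/34, 15/17, 1]
j=0: u_0=7/100 ∈ [1/17, 3/34) → index 1
j=1: u_1=17/100 ∈ [3/34, 11/34) → index 2
j=2: u_2=27/100 ∈ [3/34, 11/34) → index 2
j=3: u_3=37/100 ∈ [6/17, 7/17) → index 5
j=4: u_4=47/100 ∈ [7/17, 23/34) → index 6
j=5: u_5=57/100 ∈ [7/17, 23/34) → index 6
j=6: u_6=67/100 ∈ [7/17, 23/34) → index 6
j=7: u_7=77/100 ∈ [23/34, 15/17) → index 8
j=8: u_8=87/100 ∈ [23/34, 15/17) → index 8
j=9: u_9=97/100 ∈ [15/17, 1) → index 9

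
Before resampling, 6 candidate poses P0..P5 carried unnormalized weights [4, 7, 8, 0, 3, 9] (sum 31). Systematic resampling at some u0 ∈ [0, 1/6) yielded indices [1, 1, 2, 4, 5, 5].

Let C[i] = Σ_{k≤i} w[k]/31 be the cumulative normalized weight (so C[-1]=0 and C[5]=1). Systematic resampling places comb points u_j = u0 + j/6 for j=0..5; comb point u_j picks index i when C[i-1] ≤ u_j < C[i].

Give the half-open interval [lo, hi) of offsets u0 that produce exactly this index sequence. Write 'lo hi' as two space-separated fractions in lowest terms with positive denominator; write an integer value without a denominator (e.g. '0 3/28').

4/31 1/6

C = [4/31, 11/31, 19/31, 19/31, 22/31, 1]
j=0 picked index 1: u0 ∈ [4/31, 11/31)
j=1 picked index 1: u0 ∈ [-7/186, 35/186)
j=2 picked index 2: u0 ∈ [2/93, 26/93)
j=3 picked index 4: u0 ∈ [7/62, 13/62)
j=4 picked index 5: u0 ∈ [4/93, 1/3)
j=5 picked index 5: u0 ∈ [-23/186, 1/6)
intersection: [4/31, 1/6)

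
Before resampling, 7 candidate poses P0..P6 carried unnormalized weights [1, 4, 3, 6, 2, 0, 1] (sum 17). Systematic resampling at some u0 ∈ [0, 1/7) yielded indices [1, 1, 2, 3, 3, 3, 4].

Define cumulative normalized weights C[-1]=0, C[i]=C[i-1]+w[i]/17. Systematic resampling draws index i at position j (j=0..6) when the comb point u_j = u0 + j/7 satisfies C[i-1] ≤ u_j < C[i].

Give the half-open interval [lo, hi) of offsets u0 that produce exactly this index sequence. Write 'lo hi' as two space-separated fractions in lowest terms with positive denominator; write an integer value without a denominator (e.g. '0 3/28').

1/17 10/119

C = [1/17, 5/17, 8/17, 14/17, 16/17, 16/17, 1]
j=0 picked index 1: u0 ∈ [1/17, 5/17)
j=1 picked index 1: u0 ∈ [-10/119, 18/119)
j=2 picked index 2: u0 ∈ [1/119, 22/119)
j=3 picked index 3: u0 ∈ [5/119, 47/119)
j=4 picked index 3: u0 ∈ [-12/119, 30/119)
j=5 picked index 3: u0 ∈ [-29/119, 13/119)
j=6 picked index 4: u0 ∈ [-4/119, 10/119)
intersection: [1/17, 10/119)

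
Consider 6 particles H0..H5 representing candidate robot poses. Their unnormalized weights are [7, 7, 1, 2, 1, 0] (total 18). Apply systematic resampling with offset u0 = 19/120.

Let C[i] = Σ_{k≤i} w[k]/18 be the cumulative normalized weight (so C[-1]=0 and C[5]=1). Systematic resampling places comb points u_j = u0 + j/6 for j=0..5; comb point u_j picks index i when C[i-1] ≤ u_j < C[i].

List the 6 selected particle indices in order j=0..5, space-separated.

0 0 1 1 2 4

C = [7/18, 7/9, 5/6, 17/18, 1, 1]
j=0: u_0=19/120 ∈ [0, 7/18) → index 0
j=1: u_1=13/40 ∈ [0, 7/18) → index 0
j=2: u_2=59/120 ∈ [7/18, 7/9) → index 1
j=3: u_3=79/120 ∈ [7/18, 7/9) → index 1
j=4: u_4=33/40 ∈ [7/9, 5/6) → index 2
j=5: u_5=119/120 ∈ [17/18, 1) → index 4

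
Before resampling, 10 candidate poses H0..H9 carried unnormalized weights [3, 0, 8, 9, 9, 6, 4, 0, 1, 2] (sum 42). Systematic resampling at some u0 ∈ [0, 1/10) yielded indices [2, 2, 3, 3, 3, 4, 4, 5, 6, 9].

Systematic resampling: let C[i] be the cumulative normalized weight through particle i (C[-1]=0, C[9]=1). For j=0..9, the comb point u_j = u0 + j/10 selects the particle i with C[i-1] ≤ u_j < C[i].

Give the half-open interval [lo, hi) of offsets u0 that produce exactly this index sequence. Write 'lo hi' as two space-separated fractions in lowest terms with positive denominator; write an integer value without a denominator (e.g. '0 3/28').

1/14 8/105

C = [1/14, 1/14, 11/42, 10/21, 29/42, 5/6, 13/14, 13/14, 20/21, 1]
j=0 picked index 2: u0 ∈ [1/14, 11/42)
j=1 picked index 2: u0 ∈ [-1/35, 17/105)
j=2 picked index 3: u0 ∈ [13/210, 29/105)
j=3 picked index 3: u0 ∈ [-4/105, 37/210)
j=4 picked index 3: u0 ∈ [-29/210, 8/105)
j=5 picked index 4: u0 ∈ [-1/42, 4/21)
j=6 picked index 4: u0 ∈ [-13/105, 19/210)
j=7 picked index 5: u0 ∈ [-1/105, 2/15)
j=8 picked index 6: u0 ∈ [1/30, 9/70)
j=9 picked index 9: u0 ∈ [11/210, 1/10)
intersection: [1/14, 8/105)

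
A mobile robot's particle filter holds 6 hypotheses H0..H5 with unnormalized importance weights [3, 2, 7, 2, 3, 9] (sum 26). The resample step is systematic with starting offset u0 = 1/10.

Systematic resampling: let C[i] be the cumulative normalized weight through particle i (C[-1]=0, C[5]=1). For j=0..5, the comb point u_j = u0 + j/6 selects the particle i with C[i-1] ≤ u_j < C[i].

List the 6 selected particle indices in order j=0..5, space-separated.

0 2 2 4 5 5

C = [3/26, 5/26, 6/13, 7/13, 17/26, 1]
j=0: u_0=1/10 ∈ [0, 3/26) → index 0
j=1: u_1=4/15 ∈ [5/26, 6/13) → index 2
j=2: u_2=13/30 ∈ [5/26, 6/13) → index 2
j=3: u_3=3/5 ∈ [7/13, 17/26) → index 4
j=4: u_4=23/30 ∈ [17/26, 1) → index 5
j=5: u_5=14/15 ∈ [17/26, 1) → index 5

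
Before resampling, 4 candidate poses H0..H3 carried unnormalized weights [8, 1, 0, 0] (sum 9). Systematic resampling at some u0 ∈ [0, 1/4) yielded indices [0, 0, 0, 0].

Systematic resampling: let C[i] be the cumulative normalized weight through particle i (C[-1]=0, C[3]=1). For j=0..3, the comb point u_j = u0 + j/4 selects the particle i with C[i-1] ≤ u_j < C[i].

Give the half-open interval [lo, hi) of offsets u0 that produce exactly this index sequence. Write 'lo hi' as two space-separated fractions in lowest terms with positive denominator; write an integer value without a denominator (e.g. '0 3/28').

0 5/36

C = [8/9, 1, 1, 1]
j=0 picked index 0: u0 ∈ [0, 8/9)
j=1 picked index 0: u0 ∈ [-1/4, 23/36)
j=2 picked index 0: u0 ∈ [-1/2, 7/18)
j=3 picked index 0: u0 ∈ [-3/4, 5/36)
intersection: [0, 5/36)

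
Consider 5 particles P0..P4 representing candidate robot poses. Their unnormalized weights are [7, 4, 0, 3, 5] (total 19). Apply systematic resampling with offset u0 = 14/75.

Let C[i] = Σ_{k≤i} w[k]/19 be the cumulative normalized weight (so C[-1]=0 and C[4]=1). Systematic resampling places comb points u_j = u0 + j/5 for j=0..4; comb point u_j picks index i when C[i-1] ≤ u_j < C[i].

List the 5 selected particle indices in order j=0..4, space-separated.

C = [7/19, 11/19, 11/19, 14/19, 1]
j=0: u_0=14/75 ∈ [0, 7/19) → index 0
j=1: u_1=29/75 ∈ [7/19, 11/19) → index 1
j=2: u_2=44/75 ∈ [11/19, 14/19) → index 3
j=3: u_3=59/75 ∈ [14/19, 1) → index 4
j=4: u_4=74/75 ∈ [14/19, 1) → index 4

0 1 3 4 4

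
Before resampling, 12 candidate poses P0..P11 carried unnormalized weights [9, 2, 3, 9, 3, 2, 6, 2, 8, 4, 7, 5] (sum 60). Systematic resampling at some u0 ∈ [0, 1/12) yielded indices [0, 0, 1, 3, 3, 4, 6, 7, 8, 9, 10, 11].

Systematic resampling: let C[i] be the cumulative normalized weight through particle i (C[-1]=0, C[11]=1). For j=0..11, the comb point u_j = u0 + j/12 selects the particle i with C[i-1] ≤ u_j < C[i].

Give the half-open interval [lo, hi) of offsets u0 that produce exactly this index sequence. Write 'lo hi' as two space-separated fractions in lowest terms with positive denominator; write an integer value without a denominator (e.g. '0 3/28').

C = [3/20, 11/60, 7/30, 23/60, 13/30, 7/15, 17/30, 3/5, 11/15, 4/5, 11/12, 1]
j=0 picked index 0: u0 ∈ [0, 3/20)
j=1 picked index 0: u0 ∈ [-1/12, 1/15)
j=2 picked index 1: u0 ∈ [-1/60, 1/60)
j=3 picked index 3: u0 ∈ [-1/60, 2/15)
j=4 picked index 3: u0 ∈ [-1/10, 1/20)
j=5 picked index 4: u0 ∈ [-1/30, 1/60)
j=6 picked index 6: u0 ∈ [-1/30, 1/15)
j=7 picked index 7: u0 ∈ [-1/60, 1/60)
j=8 picked index 8: u0 ∈ [-1/15, 1/15)
j=9 picked index 9: u0 ∈ [-1/60, 1/20)
j=10 picked index 10: u0 ∈ [-1/30, 1/12)
j=11 picked index 11: u0 ∈ [0, 1/12)
intersection: [0, 1/60)

0 1/60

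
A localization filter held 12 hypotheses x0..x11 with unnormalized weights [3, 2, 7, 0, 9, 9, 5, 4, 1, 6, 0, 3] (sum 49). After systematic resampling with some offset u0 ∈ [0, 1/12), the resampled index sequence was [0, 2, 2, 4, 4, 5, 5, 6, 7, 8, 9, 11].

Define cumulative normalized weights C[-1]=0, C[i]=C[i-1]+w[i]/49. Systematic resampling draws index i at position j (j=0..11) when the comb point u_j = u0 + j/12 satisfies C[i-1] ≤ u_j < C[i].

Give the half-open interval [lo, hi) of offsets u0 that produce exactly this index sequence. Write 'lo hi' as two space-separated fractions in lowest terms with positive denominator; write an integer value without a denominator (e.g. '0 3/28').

1/21 3/49

C = [3/49, 5/49, 12/49, 12/49, 3/7, 30/49, 5/7, 39/49, 40/49, 46/49, 46/49, 1]
j=0 picked index 0: u0 ∈ [0, 3/49)
j=1 picked index 2: u0 ∈ [11/588, 95/588)
j=2 picked index 2: u0 ∈ [-19/294, 23/294)
j=3 picked index 4: u0 ∈ [-1/196, 5/28)
j=4 picked index 4: u0 ∈ [-13/147, 2/21)
j=5 picked index 5: u0 ∈ [1/84, 115/588)
j=6 picked index 5: u0 ∈ [-1/14, 11/98)
j=7 picked index 6: u0 ∈ [17/588, 11/84)
j=8 picked index 7: u0 ∈ [1/21, 19/147)
j=9 picked index 8: u0 ∈ [9/196, 13/196)
j=10 picked index 9: u0 ∈ [-5/294, 31/294)
j=11 picked index 11: u0 ∈ [13/588, 1/12)
intersection: [1/21, 3/49)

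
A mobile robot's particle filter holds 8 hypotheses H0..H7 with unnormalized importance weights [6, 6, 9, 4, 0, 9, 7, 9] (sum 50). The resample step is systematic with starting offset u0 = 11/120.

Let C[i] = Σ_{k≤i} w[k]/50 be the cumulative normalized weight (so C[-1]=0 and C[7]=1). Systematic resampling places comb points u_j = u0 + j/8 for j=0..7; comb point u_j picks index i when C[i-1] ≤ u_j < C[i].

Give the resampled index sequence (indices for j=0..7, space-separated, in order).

0 1 2 3 5 6 7 7

C = [3/25, 6/25, 21/50, 1/2, 1/2, 17/25, 41/50, 1]
j=0: u_0=11/120 ∈ [0, 3/25) → index 0
j=1: u_1=13/60 ∈ [3/25, 6/25) → index 1
j=2: u_2=41/120 ∈ [6/25, 21/50) → index 2
j=3: u_3=7/15 ∈ [21/50, 1/2) → index 3
j=4: u_4=71/120 ∈ [1/2, 17/25) → index 5
j=5: u_5=43/60 ∈ [17/25, 41/50) → index 6
j=6: u_6=101/120 ∈ [41/50, 1) → index 7
j=7: u_7=29/30 ∈ [41/50, 1) → index 7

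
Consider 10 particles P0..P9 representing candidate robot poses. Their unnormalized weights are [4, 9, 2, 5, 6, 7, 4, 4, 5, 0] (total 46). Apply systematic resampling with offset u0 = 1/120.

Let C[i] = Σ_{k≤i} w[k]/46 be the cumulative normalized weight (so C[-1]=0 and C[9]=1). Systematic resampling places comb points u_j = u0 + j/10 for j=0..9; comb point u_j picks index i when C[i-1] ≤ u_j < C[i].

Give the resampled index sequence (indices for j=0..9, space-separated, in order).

C = [2/23, 13/46, 15/46, 10/23, 13/23, 33/46, 37/46, 41/46, 1, 1]
j=0: u_0=1/120 ∈ [0, 2/23) → index 0
j=1: u_1=13/120 ∈ [2/23, 13/46) → index 1
j=2: u_2=5/24 ∈ [2/23, 13/46) → index 1
j=3: u_3=37/120 ∈ [13/46, 15/46) → index 2
j=4: u_4=49/120 ∈ [15/46, 10/23) → index 3
j=5: u_5=61/120 ∈ [10/23, 13/23) → index 4
j=6: u_6=73/120 ∈ [13/23, 33/46) → index 5
j=7: u_7=17/24 ∈ [13/23, 33/46) → index 5
j=8: u_8=97/120 ∈ [37/46, 41/46) → index 7
j=9: u_9=109/120 ∈ [41/46, 1) → index 8

0 1 1 2 3 4 5 5 7 8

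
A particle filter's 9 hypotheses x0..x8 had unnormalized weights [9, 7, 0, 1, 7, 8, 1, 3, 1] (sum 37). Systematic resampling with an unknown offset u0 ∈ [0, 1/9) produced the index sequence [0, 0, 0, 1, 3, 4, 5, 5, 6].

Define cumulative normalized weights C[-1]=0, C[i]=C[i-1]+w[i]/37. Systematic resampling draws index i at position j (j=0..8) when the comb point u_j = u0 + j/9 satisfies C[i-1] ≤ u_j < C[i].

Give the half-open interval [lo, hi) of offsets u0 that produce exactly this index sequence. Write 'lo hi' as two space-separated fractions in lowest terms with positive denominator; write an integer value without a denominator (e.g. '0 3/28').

0 1/333

C = [9/37, 16/37, 16/37, 17/37, 24/37, 32/37, 33/37, 36/37, 1]
j=0 picked index 0: u0 ∈ [0, 9/37)
j=1 picked index 0: u0 ∈ [-1/9, 44/333)
j=2 picked index 0: u0 ∈ [-2/9, 7/333)
j=3 picked index 1: u0 ∈ [-10/111, 11/111)
j=4 picked index 3: u0 ∈ [-4/333, 5/333)
j=5 picked index 4: u0 ∈ [-32/333, 31/333)
j=6 picked index 5: u0 ∈ [-2/111, 22/111)
j=7 picked index 5: u0 ∈ [-43/333, 29/333)
j=8 picked index 6: u0 ∈ [-8/333, 1/333)
intersection: [0, 1/333)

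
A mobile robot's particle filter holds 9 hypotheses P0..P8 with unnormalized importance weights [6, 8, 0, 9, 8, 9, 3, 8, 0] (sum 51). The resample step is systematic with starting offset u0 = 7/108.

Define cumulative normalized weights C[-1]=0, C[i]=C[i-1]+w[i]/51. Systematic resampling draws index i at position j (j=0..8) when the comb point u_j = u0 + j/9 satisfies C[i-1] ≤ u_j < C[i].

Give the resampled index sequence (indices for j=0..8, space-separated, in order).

C = [2/17, 14/51, 14/51, 23/51, 31/51, 40/51, 43/51, 1, 1]
j=0: u_0=7/108 ∈ [0, 2/17) → index 0
j=1: u_1=19/108 ∈ [2/17, 14/51) → index 1
j=2: u_2=31/108 ∈ [14/51, 23/51) → index 3
j=3: u_3=43/108 ∈ [14/51, 23/51) → index 3
j=4: u_4=55/108 ∈ [23/51, 31/51) → index 4
j=5: u_5=67/108 ∈ [31/51, 40/51) → index 5
j=6: u_6=79/108 ∈ [31/51, 40/51) → index 5
j=7: u_7=91/108 ∈ [40/51, 43/51) → index 6
j=8: u_8=103/108 ∈ [43/51, 1) → index 7

0 1 3 3 4 5 5 6 7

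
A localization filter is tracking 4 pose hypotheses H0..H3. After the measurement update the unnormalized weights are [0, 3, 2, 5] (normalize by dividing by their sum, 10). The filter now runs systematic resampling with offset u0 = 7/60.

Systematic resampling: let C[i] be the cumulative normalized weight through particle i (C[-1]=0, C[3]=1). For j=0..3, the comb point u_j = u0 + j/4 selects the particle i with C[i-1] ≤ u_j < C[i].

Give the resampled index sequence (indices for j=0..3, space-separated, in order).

1 2 3 3

C = [0, 3/10, 1/2, 1]
j=0: u_0=7/60 ∈ [0, 3/10) → index 1
j=1: u_1=11/30 ∈ [3/10, 1/2) → index 2
j=2: u_2=37/60 ∈ [1/2, 1) → index 3
j=3: u_3=13/15 ∈ [1/2, 1) → index 3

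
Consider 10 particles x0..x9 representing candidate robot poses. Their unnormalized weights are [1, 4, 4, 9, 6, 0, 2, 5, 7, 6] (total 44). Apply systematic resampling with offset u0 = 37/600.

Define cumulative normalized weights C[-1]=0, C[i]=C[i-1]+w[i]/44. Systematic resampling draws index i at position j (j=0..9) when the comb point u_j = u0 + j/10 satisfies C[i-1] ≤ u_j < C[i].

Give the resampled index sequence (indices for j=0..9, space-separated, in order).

C = [1/44, 5/44, 9/44, 9/22, 6/11, 6/11, 13/22, 31/44, 19/22, 1]
j=0: u_0=37/600 ∈ [1/44, 5/44) → index 1
j=1: u_1=97/600 ∈ [5/44, 9/44) → index 2
j=2: u_2=157/600 ∈ [9/44, 9/22) → index 3
j=3: u_3=217/600 ∈ [9/44, 9/22) → index 3
j=4: u_4=277/600 ∈ [9/22, 6/11) → index 4
j=5: u_5=337/600 ∈ [6/11, 13/22) → index 6
j=6: u_6=397/600 ∈ [13/22, 31/44) → index 7
j=7: u_7=457/600 ∈ [31/44, 19/22) → index 8
j=8: u_8=517/600 ∈ [31/44, 19/22) → index 8
j=9: u_9=577/600 ∈ [19/22, 1) → index 9

1 2 3 3 4 6 7 8 8 9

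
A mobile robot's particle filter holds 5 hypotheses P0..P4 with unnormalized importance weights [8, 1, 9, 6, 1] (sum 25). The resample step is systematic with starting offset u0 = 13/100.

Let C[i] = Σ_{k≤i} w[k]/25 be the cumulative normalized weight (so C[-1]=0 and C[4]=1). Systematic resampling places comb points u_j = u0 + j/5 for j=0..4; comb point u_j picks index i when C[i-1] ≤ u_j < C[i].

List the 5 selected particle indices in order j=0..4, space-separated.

0 1 2 3 3

C = [8/25, 9/25, 18/25, 24/25, 1]
j=0: u_0=13/100 ∈ [0, 8/25) → index 0
j=1: u_1=33/100 ∈ [8/25, 9/25) → index 1
j=2: u_2=53/100 ∈ [9/25, 18/25) → index 2
j=3: u_3=73/100 ∈ [18/25, 24/25) → index 3
j=4: u_4=93/100 ∈ [18/25, 24/25) → index 3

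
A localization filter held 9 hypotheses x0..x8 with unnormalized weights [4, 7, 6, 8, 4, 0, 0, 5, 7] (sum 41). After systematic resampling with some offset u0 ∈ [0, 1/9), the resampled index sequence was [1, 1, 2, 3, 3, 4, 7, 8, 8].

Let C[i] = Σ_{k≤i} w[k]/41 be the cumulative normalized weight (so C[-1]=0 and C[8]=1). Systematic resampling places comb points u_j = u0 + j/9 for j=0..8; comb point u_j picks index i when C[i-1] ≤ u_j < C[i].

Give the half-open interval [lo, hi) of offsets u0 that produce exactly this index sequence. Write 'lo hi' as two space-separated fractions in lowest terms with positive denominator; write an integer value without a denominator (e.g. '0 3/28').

4/41 1/9

C = [4/41, 11/41, 17/41, 25/41, 29/41, 29/41, 29/41, 34/41, 1]
j=0 picked index 1: u0 ∈ [4/41, 11/41)
j=1 picked index 1: u0 ∈ [-5/369, 58/369)
j=2 picked index 2: u0 ∈ [17/369, 71/369)
j=3 picked index 3: u0 ∈ [10/123, 34/123)
j=4 picked index 3: u0 ∈ [-11/369, 61/369)
j=5 picked index 4: u0 ∈ [20/369, 56/369)
j=6 picked index 7: u0 ∈ [5/123, 20/123)
j=7 picked index 8: u0 ∈ [19/369, 2/9)
j=8 picked index 8: u0 ∈ [-22/369, 1/9)
intersection: [4/41, 1/9)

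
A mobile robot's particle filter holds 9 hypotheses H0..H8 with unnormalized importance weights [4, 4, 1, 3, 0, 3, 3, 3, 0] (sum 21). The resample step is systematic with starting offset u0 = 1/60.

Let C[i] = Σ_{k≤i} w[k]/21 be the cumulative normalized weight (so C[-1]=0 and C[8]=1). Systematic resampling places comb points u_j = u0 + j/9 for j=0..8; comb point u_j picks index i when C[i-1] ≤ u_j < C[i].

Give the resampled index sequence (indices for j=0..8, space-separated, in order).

C = [4/21, 8/21, 3/7, 4/7, 4/7, 5/7, 6/7, 1, 1]
j=0: u_0=1/60 ∈ [0, 4/21) → index 0
j=1: u_1=23/180 ∈ [0, 4/21) → index 0
j=2: u_2=43/180 ∈ [4/21, 8/21) → index 1
j=3: u_3=7/20 ∈ [4/21, 8/21) → index 1
j=4: u_4=83/180 ∈ [3/7, 4/7) → index 3
j=5: u_5=103/180 ∈ [4/7, 5/7) → index 5
j=6: u_6=41/60 ∈ [4/7, 5/7) → index 5
j=7: u_7=143/180 ∈ [5/7, 6/7) → index 6
j=8: u_8=163/180 ∈ [6/7, 1) → index 7

0 0 1 1 3 5 5 6 7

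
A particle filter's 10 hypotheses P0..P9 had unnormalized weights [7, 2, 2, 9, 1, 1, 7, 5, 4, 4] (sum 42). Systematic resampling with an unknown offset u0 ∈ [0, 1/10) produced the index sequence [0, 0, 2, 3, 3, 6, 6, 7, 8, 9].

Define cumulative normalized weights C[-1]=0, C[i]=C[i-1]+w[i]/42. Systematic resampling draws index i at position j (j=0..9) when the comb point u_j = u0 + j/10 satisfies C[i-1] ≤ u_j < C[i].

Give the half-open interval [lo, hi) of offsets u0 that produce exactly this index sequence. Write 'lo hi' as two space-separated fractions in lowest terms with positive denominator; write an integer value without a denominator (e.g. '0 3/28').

C = [1/6, 3/14, 11/42, 10/21, 1/2, 11/21, 29/42, 17/21, 19/21, 1]
j=0 picked index 0: u0 ∈ [0, 1/6)
j=1 picked index 0: u0 ∈ [-1/10, 1/15)
j=2 picked index 2: u0 ∈ [1/70, 13/210)
j=3 picked index 3: u0 ∈ [-4/105, 37/210)
j=4 picked index 3: u0 ∈ [-29/210, 8/105)
j=5 picked index 6: u0 ∈ [1/42, 4/21)
j=6 picked index 6: u0 ∈ [-8/105, 19/210)
j=7 picked index 7: u0 ∈ [-1/105, 23/210)
j=8 picked index 8: u0 ∈ [1/105, 11/105)
j=9 picked index 9: u0 ∈ [1/210, 1/10)
intersection: [1/42, 13/210)

1/42 13/210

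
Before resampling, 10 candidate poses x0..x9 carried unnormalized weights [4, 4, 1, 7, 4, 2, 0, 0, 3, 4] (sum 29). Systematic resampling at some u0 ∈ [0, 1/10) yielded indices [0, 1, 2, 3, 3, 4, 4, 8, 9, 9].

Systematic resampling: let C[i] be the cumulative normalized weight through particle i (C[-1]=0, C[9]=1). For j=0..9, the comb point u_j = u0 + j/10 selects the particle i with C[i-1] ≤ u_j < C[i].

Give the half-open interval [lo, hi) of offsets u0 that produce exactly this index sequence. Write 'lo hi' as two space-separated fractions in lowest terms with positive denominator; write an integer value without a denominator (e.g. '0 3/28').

C = [4/29, 8/29, 9/29, 16/29, 20/29, 22/29, 22/29, 22/29, 25/29, 1]
j=0 picked index 0: u0 ∈ [0, 4/29)
j=1 picked index 1: u0 ∈ [11/290, 51/290)
j=2 picked index 2: u0 ∈ [11/145, 16/145)
j=3 picked index 3: u0 ∈ [3/290, 73/290)
j=4 picked index 3: u0 ∈ [-13/145, 22/145)
j=5 picked index 4: u0 ∈ [3/58, 11/58)
j=6 picked index 4: u0 ∈ [-7/145, 13/145)
j=7 picked index 8: u0 ∈ [17/290, 47/290)
j=8 picked index 9: u0 ∈ [9/145, 1/5)
j=9 picked index 9: u0 ∈ [-11/290, 1/10)
intersection: [11/145, 13/145)

11/145 13/145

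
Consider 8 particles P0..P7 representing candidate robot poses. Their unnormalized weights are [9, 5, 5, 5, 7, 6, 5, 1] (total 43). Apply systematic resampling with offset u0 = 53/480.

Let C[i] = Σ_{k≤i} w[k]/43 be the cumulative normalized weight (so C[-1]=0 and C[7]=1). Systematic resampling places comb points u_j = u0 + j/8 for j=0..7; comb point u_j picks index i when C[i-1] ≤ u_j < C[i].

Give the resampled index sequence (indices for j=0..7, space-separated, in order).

C = [9/43, 14/43, 19/43, 24/43, 31/43, 37/43, 42/43, 1]
j=0: u_0=53/480 ∈ [0, 9/43) → index 0
j=1: u_1=113/480 ∈ [9/43, 14/43) → index 1
j=2: u_2=173/480 ∈ [14/43, 19/43) → index 2
j=3: u_3=233/480 ∈ [19/43, 24/43) → index 3
j=4: u_4=293/480 ∈ [24/43, 31/43) → index 4
j=5: u_5=353/480 ∈ [31/43, 37/43) → index 5
j=6: u_6=413/480 ∈ [31/43, 37/43) → index 5
j=7: u_7=473/480 ∈ [42/43, 1) → index 7

0 1 2 3 4 5 5 7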